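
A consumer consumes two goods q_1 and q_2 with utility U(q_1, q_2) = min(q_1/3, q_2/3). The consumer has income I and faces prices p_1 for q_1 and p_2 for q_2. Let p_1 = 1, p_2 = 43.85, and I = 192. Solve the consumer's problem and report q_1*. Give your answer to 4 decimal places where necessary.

q_1* = 4.2809

With perfect complements, no substitution: consume in ratio q_1:q_2 = 3:3.
Budget: p_1·q_1 + p_2·q_1 = I, so (3·p_1 + 3·p_2)·q_1 = 3·I.
Demand: q_1*(p_1,p_2,I) = 3·I/(3·p_1 + 3·p_2), q_2* = 3·I/(3·p_1 + 3·p_2).
Here 3·1 + 3·43.85 = 134.55, giving q_1* = 4.2809.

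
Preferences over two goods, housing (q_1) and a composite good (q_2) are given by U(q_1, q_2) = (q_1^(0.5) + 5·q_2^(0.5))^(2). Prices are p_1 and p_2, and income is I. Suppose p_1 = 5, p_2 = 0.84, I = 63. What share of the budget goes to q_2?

Substitute q_2 = (q_2/q_1)·q_1 into the budget: q_1* = I/(p_1 + p_2·(q_2/q_1)).
Numerically q_2/q_1 = 885.770975, so q_1* = 63/(5 + 0.84·885.770975) = 0.0841 and q_2* = 885.770975·0.0841 = 74.4994.
Expenditure on q_2: 0.84·74.4994 = 62.5795; share = 0.9933.

share on q_2 = 0.9933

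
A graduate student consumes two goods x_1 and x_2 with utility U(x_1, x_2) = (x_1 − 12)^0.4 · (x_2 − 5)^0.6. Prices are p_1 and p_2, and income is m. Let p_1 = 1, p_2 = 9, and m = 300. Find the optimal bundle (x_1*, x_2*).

x_1* = 109.2, x_2* = 21.2

Let x_1' = x_1−12, x_2' = x_2−5. MRS = (2/3)·x_2'/x_1' = p_1/p_2.
After buying the subsistence bundle (12, 5), a share 0.4 of the remaining income goes to x_1: x_1* = 12 + 0.4·(m − 12p_1 − 5p_2)/p_1.
Discretionary income = 300 − 12·1 − 5·9 = 243; x_1* = 12 + 0.4·243/1 = 109.2; x_2* = 5 + 0.6·243/9 = 21.2.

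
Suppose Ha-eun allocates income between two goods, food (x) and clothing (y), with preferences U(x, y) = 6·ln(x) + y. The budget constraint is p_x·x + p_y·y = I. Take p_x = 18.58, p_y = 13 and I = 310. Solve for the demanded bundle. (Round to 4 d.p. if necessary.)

x* = 4.1981, y* = 17.8462

So x*(p_x,p_y) = 6·p_y/p_x, independent of income; and y* = (I − 6·p_y)/p_y.
At the given prices: x* = 6·13/18.58 = 4.1981, and y* = 17.8462.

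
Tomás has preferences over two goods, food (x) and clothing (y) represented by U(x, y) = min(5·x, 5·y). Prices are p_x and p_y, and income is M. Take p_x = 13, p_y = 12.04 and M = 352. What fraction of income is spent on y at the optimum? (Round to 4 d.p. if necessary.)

share on y = 0.4808

Leontief preferences: the optimum is at the kink where x/5 = y/5, i.e. y = x.
Budget: p_x·x + p_y·x = M, so (5·p_x + 5·p_y)·x = 5·M.
Demand: x*(p_x,p_y,M) = 5·M/(5·p_x + 5·p_y), y* = 5·M/(5·p_x + 5·p_y).
Here 5·13 + 5·12.04 = 125.2, giving x* = 14.0575 and y* = 14.0575.
Expenditure on y: 12.04·14.0575 = 169.2524; share = 0.4808.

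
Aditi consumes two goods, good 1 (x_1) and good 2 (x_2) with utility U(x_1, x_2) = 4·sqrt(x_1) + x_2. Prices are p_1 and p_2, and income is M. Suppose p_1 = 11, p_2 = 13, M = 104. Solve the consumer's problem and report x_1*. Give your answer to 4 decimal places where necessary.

Set MRS = p_1/p_2: 2·x_1^(−1/2) = p_1/p_2.
Thus x_1* = (2·p_2/p_1)² — independent of M — with the rest of income spent on x_2.
Plugging in: x_1* = (2·13/11)² = 5.5868.

x_1* = 5.5868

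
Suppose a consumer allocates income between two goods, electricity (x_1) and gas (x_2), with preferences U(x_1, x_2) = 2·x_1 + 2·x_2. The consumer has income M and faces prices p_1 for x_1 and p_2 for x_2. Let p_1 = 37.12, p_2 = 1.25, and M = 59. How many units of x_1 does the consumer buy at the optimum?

Linear utility — the consumer picks whichever good has higher MU/price: 2/37.12 = 0.0539 vs 2/1.25 = 1.6.
x_2 gives more utility per dollar, so spend all income on x_2: x_2* = M/p_2, x_1* = 0.
Numerically: x_1* = 0, x_2* = 47.2.

x_1* = 0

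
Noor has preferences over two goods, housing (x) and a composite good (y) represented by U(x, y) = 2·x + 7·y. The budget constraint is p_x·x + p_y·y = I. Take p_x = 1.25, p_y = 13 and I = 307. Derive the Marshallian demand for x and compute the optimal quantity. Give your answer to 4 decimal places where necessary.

x* = 245.6

Perfect substitutes: compare marginal utility per dollar. 2/p_x vs 7/p_y → 1.6 vs 0.5385.
x gives more utility per dollar, so spend all income on x: x* = I/p_x, y* = 0.
Numerically: x* = 245.6, y* = 0.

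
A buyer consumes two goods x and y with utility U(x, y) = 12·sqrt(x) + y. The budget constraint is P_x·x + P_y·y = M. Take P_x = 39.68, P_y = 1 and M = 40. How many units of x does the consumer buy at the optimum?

x* = 0.0229

MU_x = 6/√x, MU_y = 1. Tangency: 6/√x = P_x/P_y.
Thus x* = (6·P_y/P_x)² — independent of M — with the rest of income spent on y.
Plugging in: x* = (6·1/39.68)² = 0.0229.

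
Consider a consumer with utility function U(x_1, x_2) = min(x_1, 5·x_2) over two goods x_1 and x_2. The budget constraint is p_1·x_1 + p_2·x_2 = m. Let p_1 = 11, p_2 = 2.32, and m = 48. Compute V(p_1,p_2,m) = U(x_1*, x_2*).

V = 4.187

Leontief preferences: the optimum is at the kink where x_1/5 = x_2/1, i.e. x_2 = (1/5)·x_1.
Budget: p_1·x_1 + p_2·(1/5)·x_1 = m, so (5·p_1 + p_2)·x_1 = 5·m.
Demand: x_1*(p_1,p_2,m) = 5·m/(5·p_1 + p_2), x_2* = m/(5·p_1 + p_2).
Here 5·11 + 2.32 = 57.32, giving x_1* = 4.187 and x_2* = 0.8374.
Utility at the optimum: U(4.187, 0.8374) = 4.187.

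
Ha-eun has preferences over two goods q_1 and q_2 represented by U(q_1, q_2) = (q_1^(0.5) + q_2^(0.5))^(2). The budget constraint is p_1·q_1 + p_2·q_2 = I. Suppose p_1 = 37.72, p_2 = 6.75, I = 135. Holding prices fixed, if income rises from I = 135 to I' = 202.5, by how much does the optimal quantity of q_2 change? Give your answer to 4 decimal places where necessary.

Δq_2* = 8.4821

MU_q_1 ∝ q_1^(-0.5), MU_q_2 ∝ q_2^(-0.5), so MRS = (q_2/q_1)^(0.5) = p_1/p_2.
Solve for the ratio: q_2/q_1 = [p_1/p_2]^(2).
With the ratio pinned down, the budget gives q_1* = I/(p_1 + p_2·(q_2/q_1)) and q_2* = (q_2/q_1)·q_1*.
Numerically q_2/q_1 = 31.2274, so q_1* = 135/(37.72 + 6.75·31.2274) = 0.5432 and q_2* = 31.2274·0.5432 = 16.9642.
At I' = 202.5: q_2* = 25.4464. Change: 25.4464 − 16.9642 = 8.4821.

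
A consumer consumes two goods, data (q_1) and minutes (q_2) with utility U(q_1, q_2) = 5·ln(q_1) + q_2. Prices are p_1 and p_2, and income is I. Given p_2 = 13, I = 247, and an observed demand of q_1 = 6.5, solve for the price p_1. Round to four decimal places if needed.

Set MRS = p_1/p_2: (5/q_1)/1 = p_1/p_2.
So q_1*(p_1,p_2) = 5·p_2/p_1, independent of income; and q_2* = (I − 5·p_2)/p_2.
Set q_1* = 6.5 in the demand function and solve for p_1: p_1 = 10.

p_1 = 10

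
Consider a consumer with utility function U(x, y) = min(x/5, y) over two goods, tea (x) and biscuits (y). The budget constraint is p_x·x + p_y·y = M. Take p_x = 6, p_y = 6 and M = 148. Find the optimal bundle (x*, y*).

Leontief preferences: the optimum is at the kink where x/5 = y/1, i.e. y = (1/5)·x.
Budget: p_x·x + p_y·(1/5)·x = M, so (5·p_x + p_y)·x = 5·M.
Demand: x*(p_x,p_y,M) = 5·M/(5·p_x + p_y), y* = M/(5·p_x + p_y).
Here 5·6 + 6 = 36, giving x* = 20.5556 and y* = 4.1111.

x* = 20.5556, y* = 4.1111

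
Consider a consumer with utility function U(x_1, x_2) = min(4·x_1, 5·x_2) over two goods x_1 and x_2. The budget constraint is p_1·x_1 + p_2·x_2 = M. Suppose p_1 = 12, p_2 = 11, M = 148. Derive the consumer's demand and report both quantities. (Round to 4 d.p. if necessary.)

With perfect complements, no substitution: consume in ratio x_1:x_2 = 5:4.
Budget: p_1·x_1 + p_2·(4/5)·x_1 = M, so (5·p_1 + 4·p_2)·x_1 = 5·M.
Demand: x_1*(p_1,p_2,M) = 5·M/(5·p_1 + 4·p_2), x_2* = 4·M/(5·p_1 + 4·p_2).
Here 5·12 + 4·11 = 104, giving x_1* = 7.1154 and x_2* = 5.6923.

x_1* = 7.1154, x_2* = 5.6923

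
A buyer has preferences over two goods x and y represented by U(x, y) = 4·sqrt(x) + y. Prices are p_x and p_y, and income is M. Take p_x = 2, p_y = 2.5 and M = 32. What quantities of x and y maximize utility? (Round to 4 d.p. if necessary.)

x* = 6.25, y* = 7.8

Solve: √x = 2·p_y/p_x, so x*(p_x,p_y) = (2·p_y/p_x)², and y* = (M − p_x·x*)/p_y.
Plugging in: x* = (2·2.5/2)² = 6.25, y* = 7.8.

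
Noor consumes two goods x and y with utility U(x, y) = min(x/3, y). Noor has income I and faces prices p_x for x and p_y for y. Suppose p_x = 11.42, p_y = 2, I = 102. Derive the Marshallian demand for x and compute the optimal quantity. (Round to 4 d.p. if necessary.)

x* = 8.4391

Demand: x*(p_x,p_y,I) = 3·I/(3·p_x + p_y), y* = I/(3·p_x + p_y).
Here 3·11.42 + 2 = 36.26, giving x* = 8.4391.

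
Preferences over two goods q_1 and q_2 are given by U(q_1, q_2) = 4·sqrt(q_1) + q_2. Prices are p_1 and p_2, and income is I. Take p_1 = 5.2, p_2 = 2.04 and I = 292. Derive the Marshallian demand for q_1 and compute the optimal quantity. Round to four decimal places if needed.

q_1* = 0.6156

MU_q_1 = 2/√q_1, MU_q_2 = 1. Tangency: 2/√q_1 = p_1/p_2.
Solve: √q_1 = 2·p_2/p_1, so q_1*(p_1,p_2) = (2·p_2/p_1)², and q_2* = (I − p_1·q_1*)/p_2.
Plugging in: q_1* = (2·2.04/5.2)² = 0.6156.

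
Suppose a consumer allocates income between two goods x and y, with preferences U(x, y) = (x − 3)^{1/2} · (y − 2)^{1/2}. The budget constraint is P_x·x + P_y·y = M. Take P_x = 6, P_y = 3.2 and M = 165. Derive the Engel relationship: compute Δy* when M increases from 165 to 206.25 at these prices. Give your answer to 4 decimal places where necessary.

MRS = (y−2)/(x−3). Tangency with P_x/P_y gives y−2 = (P_x/P_y)·(x−3).
Substituting into the budget: x* = 3 + 0.5·(M − 3·P_x − 2·P_y)/P_x, and y* = 2 + 0.5·(…)/P_y.
Discretionary income = 165 − 3·6 − 2·3.2 = 140.6; y* = 2 + 0.5·140.6/3.2 = 23.9688.
At M' = 206.25: y* = 30.4141. Change: 30.4141 − 23.9688 = 6.4453.

Δy* = 6.4453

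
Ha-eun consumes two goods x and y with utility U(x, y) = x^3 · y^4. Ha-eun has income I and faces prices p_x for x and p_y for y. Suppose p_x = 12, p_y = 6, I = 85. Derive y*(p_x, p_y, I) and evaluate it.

y* = 8.0952

The MRS is (3/4)·y/x. Set MRS = p_x/p_y.
So 3·p_y·y = 4·p_x·x; combined with the budget, a share 3/7 of income goes to x.
Demand: x*(p_x,p_y,I) = 3/7·I/p_x and y* = 4/7·I/p_y.
At p_x=12, p_y=6, I=85: y* = 4/7·85/6 = 8.0952.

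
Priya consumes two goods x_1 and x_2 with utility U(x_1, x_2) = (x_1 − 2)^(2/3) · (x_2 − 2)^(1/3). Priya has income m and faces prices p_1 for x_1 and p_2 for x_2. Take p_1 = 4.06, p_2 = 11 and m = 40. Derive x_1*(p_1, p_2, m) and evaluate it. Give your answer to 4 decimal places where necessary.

This is Cobb-Douglas in (x_1−2, x_2−2): tangency gives 2/3·p_2·(x_2−2) = 1/3·p_1·(x_1−2).
After buying the subsistence bundle (2, 2), a share 2/3 of the remaining income goes to x_1: x_1* = 2 + 2/3·(m − 2p_1 − 2p_2)/p_1.
Discretionary income = 40 − 2·4.06 − 2·11 = 9.88; x_1* = 2 + 2/3·9.88/4.06 = 3.6223.

x_1* = 3.6223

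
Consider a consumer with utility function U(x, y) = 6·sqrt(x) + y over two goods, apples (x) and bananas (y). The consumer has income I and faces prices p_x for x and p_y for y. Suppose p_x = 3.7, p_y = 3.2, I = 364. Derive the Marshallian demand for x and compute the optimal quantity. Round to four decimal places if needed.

x* = 6.7319

MU_x = 3/√x, MU_y = 1. Tangency: 3/√x = p_x/p_y.
Solve: √x = 3·p_y/p_x, so x*(p_x,p_y) = (3·p_y/p_x)², and y* = (I − p_x·x*)/p_y.
Plugging in: x* = (3·3.2/3.7)² = 6.7319.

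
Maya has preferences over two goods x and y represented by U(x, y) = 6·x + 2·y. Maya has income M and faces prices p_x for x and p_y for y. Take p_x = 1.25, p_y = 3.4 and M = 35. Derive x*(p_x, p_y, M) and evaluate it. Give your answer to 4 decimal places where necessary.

x gives more utility per dollar, so spend all income on x: x* = M/p_x, y* = 0.
Numerically: x* = 28, y* = 0.

x* = 28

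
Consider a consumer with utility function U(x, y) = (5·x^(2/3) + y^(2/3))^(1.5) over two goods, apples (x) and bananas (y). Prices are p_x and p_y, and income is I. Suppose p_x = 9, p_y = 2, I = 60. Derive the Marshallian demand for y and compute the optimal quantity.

y* = 4.1824

MU_x ∝ 5·x^(-1/3), MU_y ∝ y^(-1/3), so MRS = 5·(y/x)^(1/3) = p_x/p_y.
Hence y/x = ((1/5)·p_x/p_y)^(1/(1/3)), i.e. raised to the 3 power.
Substitute y = (y/x)·x into the budget: x* = I/(p_x + p_y·(y/x)).
Numerically y/x = 0.729, so x* = 60/(9 + 2·0.729) = 5.7372 and y* = 0.729·5.7372 = 4.1824.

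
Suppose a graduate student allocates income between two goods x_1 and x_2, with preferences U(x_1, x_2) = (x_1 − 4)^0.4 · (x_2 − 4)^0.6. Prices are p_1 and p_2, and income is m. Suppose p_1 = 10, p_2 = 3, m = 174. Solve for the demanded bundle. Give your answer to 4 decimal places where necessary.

x_1* = 8.88, x_2* = 28.4

Let x_1' = x_1−4, x_2' = x_2−4. MRS = (2/3)·x_2'/x_1' = p_1/p_2.
After buying the subsistence bundle (4, 4), a share 0.4 of the remaining income goes to x_1: x_1* = 4 + 0.4·(m − 4p_1 − 4p_2)/p_1.
Discretionary income = 174 − 4·10 − 4·3 = 122; x_1* = 4 + 0.4·122/10 = 8.88; x_2* = 4 + 0.6·122/3 = 28.4.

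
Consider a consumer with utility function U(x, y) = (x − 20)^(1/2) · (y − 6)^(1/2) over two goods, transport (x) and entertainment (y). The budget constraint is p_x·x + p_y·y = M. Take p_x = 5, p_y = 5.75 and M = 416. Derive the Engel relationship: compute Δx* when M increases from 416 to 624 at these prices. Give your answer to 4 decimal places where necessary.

Δx* = 20.8

This is Cobb-Douglas in (x−20, y−6): tangency gives 0.5·p_y·(y−6) = 0.5·p_x·(x−20).
Substituting into the budget: x* = 20 + 0.5·(M − 20·p_x − 6·p_y)/p_x, and y* = 6 + 0.5·(…)/p_y.
Discretionary income = 416 − 20·5 − 6·5.75 = 281.5; x* = 20 + 0.5·281.5/5 = 48.15.
At M' = 624: x* = 68.95. Change: 68.95 − 48.15 = 20.8.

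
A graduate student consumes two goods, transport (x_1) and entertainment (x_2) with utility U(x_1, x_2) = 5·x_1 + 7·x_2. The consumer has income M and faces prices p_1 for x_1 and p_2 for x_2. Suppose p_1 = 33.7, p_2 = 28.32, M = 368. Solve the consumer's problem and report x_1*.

x_1* = 0

Perfect substitutes: compare marginal utility per dollar. 5/p_1 vs 7/p_2 → 0.1484 vs 0.2472.
x_2 gives more utility per dollar, so spend all income on x_2: x_2* = M/p_2, x_1* = 0.
Numerically: x_1* = 0, x_2* = 12.9944.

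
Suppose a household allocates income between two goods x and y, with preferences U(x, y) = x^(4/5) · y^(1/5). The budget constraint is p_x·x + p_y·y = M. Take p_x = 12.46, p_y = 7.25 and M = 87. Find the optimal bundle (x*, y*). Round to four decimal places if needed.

MU_x/MU_y = (0.8·y)/(0.2·x); tangency sets this equal to p_x/p_y.
Rearranging, p_y·y = (1/4)·p_x·x. Substituting into the budget gives p_x·x·(1 + (1/4)) = M.
Demand: x*(p_x,p_y,M) = 0.8·M/p_x and y* = 0.2·M/p_y.
At p_x=12.46, p_y=7.25, M=87: x* = 0.8·87/12.46 = 5.5859, y* = 2.4.

x* = 5.5859, y* = 2.4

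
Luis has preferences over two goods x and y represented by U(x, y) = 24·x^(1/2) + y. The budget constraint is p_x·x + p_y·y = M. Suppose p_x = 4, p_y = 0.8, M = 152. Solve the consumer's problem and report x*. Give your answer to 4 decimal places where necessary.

MU_x = 12/√x, MU_y = 1. Tangency: 12/√x = p_x/p_y.
Solve: √x = 12·p_y/p_x, so x*(p_x,p_y) = (12·p_y/p_x)², and y* = (M − p_x·x*)/p_y.
Plugging in: x* = (12·0.8/4)² = 5.76.

x* = 5.76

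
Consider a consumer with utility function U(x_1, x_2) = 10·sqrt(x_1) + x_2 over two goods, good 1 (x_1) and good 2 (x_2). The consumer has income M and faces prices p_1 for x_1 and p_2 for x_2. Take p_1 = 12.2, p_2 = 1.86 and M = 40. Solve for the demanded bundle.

x_1* = 0.5811, x_2* = 17.6939

Set MRS = p_1/p_2: 5·x_1^(−1/2) = p_1/p_2.
Solve: √x_1 = 5·p_2/p_1, so x_1*(p_1,p_2) = (5·p_2/p_1)², and x_2* = (M − p_1·x_1*)/p_2.
Plugging in: x_1* = (5·1.86/12.2)² = 0.5811, x_2* = 17.6939.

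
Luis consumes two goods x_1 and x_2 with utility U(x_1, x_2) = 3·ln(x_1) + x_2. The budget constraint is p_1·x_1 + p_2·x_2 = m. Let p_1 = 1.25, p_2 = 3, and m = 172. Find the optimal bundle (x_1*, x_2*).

At the given prices: x_1* = 3·3/1.25 = 7.2, and x_2* = 54.3333.

x_1* = 7.2, x_2* = 54.3333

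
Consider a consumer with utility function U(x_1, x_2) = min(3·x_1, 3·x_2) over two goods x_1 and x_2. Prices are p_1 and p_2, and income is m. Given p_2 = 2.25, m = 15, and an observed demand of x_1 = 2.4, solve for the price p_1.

Leontief preferences: the optimum is at the kink where x_1/3 = x_2/3, i.e. x_2 = x_1.
Budget: p_1·x_1 + p_2·x_1 = m, so (3·p_1 + 3·p_2)·x_1 = 3·m.
Demand: x_1*(p_1,p_2,m) = 3·m/(3·p_1 + 3·p_2), x_2* = 3·m/(3·p_1 + 3·p_2).
Set x_1* = 2.4 in the demand function and solve for p_1: p_1 = 4.

p_1 = 4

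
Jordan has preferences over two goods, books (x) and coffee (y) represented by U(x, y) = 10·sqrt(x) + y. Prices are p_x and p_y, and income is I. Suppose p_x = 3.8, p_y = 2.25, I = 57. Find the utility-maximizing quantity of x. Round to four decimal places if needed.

x* = 8.7647

MU_x = 5/√x, MU_y = 1. Tangency: 5/√x = p_x/p_y.
Solve: √x = 5·p_y/p_x, so x*(p_x,p_y) = (5·p_y/p_x)², and y* = (I − p_x·x*)/p_y.
Plugging in: x* = (5·2.25/3.8)² = 8.7647.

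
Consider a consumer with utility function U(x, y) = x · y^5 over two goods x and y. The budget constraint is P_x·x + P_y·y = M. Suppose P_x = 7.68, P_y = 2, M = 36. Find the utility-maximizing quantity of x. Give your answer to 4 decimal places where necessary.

x* = 0.7812

MU_x/MU_y = (y)/(5·x); tangency sets this equal to P_x/P_y.
Rearranging, P_y·y = 5·P_x·x. Substituting into the budget gives P_x·x·(1 + 5) = M.
Demand: x*(P_x,P_y,M) = 1/6·M/P_x and y* = 5/6·M/P_y.
At P_x=7.68, P_y=2, M=36: x* = 1/6·36/7.68 = 0.7812.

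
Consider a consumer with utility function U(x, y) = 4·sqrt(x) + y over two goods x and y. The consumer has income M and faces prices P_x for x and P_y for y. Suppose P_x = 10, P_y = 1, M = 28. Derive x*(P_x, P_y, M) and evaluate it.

x* = 0.04

Set MRS = P_x/P_y: 2·x^(−1/2) = P_x/P_y.
Solve: √x = 2·P_y/P_x, so x*(P_x,P_y) = (2·P_y/P_x)², and y* = (M − P_x·x*)/P_y.
Plugging in: x* = (2·1/10)² = 0.04.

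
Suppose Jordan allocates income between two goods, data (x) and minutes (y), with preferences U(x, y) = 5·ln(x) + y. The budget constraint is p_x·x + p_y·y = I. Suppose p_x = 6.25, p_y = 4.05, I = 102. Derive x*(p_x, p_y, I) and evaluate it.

x* = 3.24

Set MRS = p_x/p_y: (5/x)/1 = p_x/p_y.
So x*(p_x,p_y) = 5·p_y/p_x, independent of income; and y* = (I − 5·p_y)/p_y.
At the given prices: x* = 5·4.05/6.25 = 3.24.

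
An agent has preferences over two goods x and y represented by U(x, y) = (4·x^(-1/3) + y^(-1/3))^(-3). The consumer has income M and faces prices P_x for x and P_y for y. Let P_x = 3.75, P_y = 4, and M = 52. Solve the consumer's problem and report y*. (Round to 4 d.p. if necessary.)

MRS = MU_x/MU_y = 4·(y/x)^(4/3). Set equal to P_x/P_y.
Solve for the ratio: y/x = [(1/4)·P_x/P_y]^(0.75).
Substitute y = (y/x)·x into the budget: x* = M/(P_x + P_y·(y/x)).
Numerically y/x = 0.336848, so x* = 52/(3.75 + 4·0.336848) = 10.2013 and y* = 0.336848·10.2013 = 3.4363.

y* = 3.4363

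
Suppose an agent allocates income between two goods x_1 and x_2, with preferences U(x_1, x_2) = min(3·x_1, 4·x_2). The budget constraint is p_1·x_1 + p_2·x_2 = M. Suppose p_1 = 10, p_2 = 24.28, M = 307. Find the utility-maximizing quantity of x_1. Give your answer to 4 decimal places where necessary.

x_1* = 10.8827

Demand: x_1*(p_1,p_2,M) = 4·M/(4·p_1 + 3·p_2), x_2* = 3·M/(4·p_1 + 3·p_2).
Here 4·10 + 3·24.28 = 112.84, giving x_1* = 10.8827.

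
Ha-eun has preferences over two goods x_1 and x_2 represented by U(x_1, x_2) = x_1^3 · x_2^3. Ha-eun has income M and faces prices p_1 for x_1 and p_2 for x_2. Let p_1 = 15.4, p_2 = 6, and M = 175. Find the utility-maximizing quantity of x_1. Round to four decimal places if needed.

The MRS is x_2/x_1. Set MRS = p_1/p_2.
Rearranging, p_2·x_2 = p_1·x_1. Substituting into the budget gives p_1·x_1·(1 + 1) = M.
Demand: x_1*(p_1,p_2,M) = 0.5·M/p_1 and x_2* = 0.5·M/p_2.
At p_1=15.4, p_2=6, M=175: x_1* = 0.5·175/15.4 = 5.6818.

x_1* = 5.6818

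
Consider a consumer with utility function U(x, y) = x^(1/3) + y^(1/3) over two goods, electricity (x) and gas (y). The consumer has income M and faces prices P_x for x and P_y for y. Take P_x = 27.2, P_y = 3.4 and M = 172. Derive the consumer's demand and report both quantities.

MU_x ∝ x^(-2/3), MU_y ∝ y^(-2/3), so MRS = (y/x)^(2/3) = P_x/P_y.
Solve for the ratio: y/x = [P_x/P_y]^(1.5).
With the ratio pinned down, the budget gives x* = M/(P_x + P_y·(y/x)) and y* = (y/x)·x*.
Numerically y/x = 22.627417, so x* = 172/(27.2 + 3.4·22.627417) = 1.6517 and y* = 22.627417·1.6517 = 37.3744.

x* = 1.6517, y* = 37.3744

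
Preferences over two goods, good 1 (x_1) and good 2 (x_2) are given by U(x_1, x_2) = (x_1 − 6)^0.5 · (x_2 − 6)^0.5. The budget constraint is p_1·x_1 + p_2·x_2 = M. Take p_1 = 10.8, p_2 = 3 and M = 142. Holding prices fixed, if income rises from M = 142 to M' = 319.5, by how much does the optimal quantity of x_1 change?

MRS = (x_2−6)/(x_1−6). Tangency with p_1/p_2 gives x_2−6 = (p_1/p_2)·(x_1−6).
After buying the subsistence bundle (6, 6), a share 0.5 of the remaining income goes to x_1: x_1* = 6 + 0.5·(M − 6p_1 − 6p_2)/p_1.
Discretionary income = 142 − 6·10.8 − 6·3 = 59.2; x_1* = 6 + 0.5·59.2/10.8 = 8.7407.
At M' = 319.5: x_1* = 16.9583. Change: 16.9583 − 8.7407 = 8.2176.

Δx_1* = 8.2176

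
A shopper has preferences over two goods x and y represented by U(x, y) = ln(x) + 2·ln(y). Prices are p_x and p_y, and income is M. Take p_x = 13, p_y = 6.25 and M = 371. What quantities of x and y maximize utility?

The MRS is (1/2)·y/x. Set MRS = p_x/p_y.
Rearranging, p_y·y = 2·p_x·x. Substituting into the budget gives p_x·x·(1 + 2) = M.
Demand: x*(p_x,p_y,M) = 1/3·M/p_x and y* = 2/3·M/p_y.
At p_x=13, p_y=6.25, M=371: x* = 1/3·371/13 = 9.5128, y* = 39.5733.

x* = 9.5128, y* = 39.5733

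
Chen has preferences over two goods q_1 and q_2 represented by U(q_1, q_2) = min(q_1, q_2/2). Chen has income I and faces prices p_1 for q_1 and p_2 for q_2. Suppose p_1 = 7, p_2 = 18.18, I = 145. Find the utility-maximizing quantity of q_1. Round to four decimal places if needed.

With perfect complements, no substitution: consume in ratio q_1:q_2 = 1:2.
Budget: p_1·q_1 + p_2·2·q_1 = I, so (p_1 + 2·p_2)·q_1 = I.
Demand: q_1*(p_1,p_2,I) = I/(p_1 + 2·p_2), q_2* = 2·I/(p_1 + 2·p_2).
Here 7 + 2·18.18 = 43.36, giving q_1* = 3.3441.

q_1* = 3.3441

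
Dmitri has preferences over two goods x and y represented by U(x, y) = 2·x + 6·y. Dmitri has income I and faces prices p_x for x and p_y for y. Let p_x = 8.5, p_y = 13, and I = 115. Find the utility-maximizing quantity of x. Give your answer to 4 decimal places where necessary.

Perfect substitutes: compare marginal utility per dollar. 2/p_x vs 6/p_y → 0.2353 vs 0.4615.
y gives more utility per dollar, so spend all income on y: y* = I/p_y, x* = 0.
Numerically: x* = 0, y* = 8.8462.

x* = 0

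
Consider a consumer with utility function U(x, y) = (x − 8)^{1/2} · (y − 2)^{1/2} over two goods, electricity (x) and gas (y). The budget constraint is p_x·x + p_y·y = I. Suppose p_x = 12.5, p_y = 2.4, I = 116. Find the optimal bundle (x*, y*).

Discretionary income = 116 − 8·12.5 − 2·2.4 = 11.2; x* = 8 + 0.5·11.2/12.5 = 8.448; y* = 2 + 0.5·11.2/2.4 = 4.3333.

x* = 8.448, y* = 4.3333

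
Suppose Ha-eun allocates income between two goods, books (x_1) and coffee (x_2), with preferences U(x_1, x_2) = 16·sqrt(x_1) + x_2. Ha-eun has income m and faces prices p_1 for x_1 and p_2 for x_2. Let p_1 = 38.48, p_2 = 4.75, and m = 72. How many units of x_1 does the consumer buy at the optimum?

x_1* = 0.9752

Set MRS = p_1/p_2: 8·x_1^(−1/2) = p_1/p_2.
Solve: √x_1 = 8·p_2/p_1, so x_1*(p_1,p_2) = (8·p_2/p_1)², and x_2* = (m − p_1·x_1*)/p_2.
Plugging in: x_1* = (8·4.75/38.48)² = 0.9752.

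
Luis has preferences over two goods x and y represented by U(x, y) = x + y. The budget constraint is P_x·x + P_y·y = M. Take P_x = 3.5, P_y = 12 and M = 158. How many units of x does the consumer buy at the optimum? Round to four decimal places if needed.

x* = 45.1429

Linear utility — the consumer picks whichever good has higher MU/price: 1/3.5 = 0.2857 vs 1/12 = 0.0833.
x gives more utility per dollar, so spend all income on x: x* = M/P_x, y* = 0.
Numerically: x* = 45.1429, y* = 0.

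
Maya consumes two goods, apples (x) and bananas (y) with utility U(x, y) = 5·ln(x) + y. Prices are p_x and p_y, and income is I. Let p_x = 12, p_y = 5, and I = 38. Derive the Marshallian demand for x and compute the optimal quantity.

Set MRS = p_x/p_y: (5/x)/1 = p_x/p_y.
So x*(p_x,p_y) = 5·p_y/p_x, independent of income; and y* = (I − 5·p_y)/p_y.
At the given prices: x* = 5·5/12 = 2.0833.

x* = 2.0833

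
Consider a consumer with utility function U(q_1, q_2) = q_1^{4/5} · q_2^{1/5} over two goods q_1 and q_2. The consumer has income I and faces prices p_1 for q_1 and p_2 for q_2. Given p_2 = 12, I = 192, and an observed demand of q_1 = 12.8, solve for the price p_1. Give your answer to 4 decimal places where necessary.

p_1 = 12

MU_q_1/MU_q_2 = (0.8·q_2)/(0.2·q_1); tangency sets this equal to p_1/p_2.
Rearranging, p_2·q_2 = (1/4)·p_1·q_1. Substituting into the budget gives p_1·q_1·(1 + (1/4)) = I.
Demand: q_1*(p_1,p_2,I) = 0.8·I/p_1 and q_2* = 0.2·I/p_2.
Set q_1* = 12.8 in the demand function and solve for p_1: p_1 = 12.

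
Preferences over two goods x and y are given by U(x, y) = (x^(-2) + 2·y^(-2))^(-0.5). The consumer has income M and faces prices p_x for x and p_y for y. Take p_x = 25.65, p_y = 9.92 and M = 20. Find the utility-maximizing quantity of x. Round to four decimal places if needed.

MU_x ∝ x^(-3), MU_y ∝ 2·y^(-3), so MRS = (1/2)·(y/x)^(3) = p_x/p_y.
Solve for the ratio: y/x = [2·p_x/p_y]^(1/3).
With the ratio pinned down, the budget gives x* = M/(p_x + p_y·(y/x)) and y* = (y/x)·x*.
Numerically y/x = 1.729293, so x* = 20/(25.65 + 9.92·1.729293) = 0.4672.

x* = 0.4672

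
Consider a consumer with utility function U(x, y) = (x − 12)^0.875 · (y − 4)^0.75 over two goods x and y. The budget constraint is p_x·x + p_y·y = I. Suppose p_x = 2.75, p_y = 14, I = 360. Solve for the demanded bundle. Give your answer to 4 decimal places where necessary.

Let x' = x−12, y' = y−4. MRS = (7/6)·y'/x' = p_x/p_y.
After buying the subsistence bundle (12, 4), a share 7/13 of the remaining income goes to x: x* = 12 + 7/13·(I − 12p_x − 4p_y)/p_x.
Discretionary income = 360 − 12·2.75 − 4·14 = 271; x* = 12 + 7/13·271/2.75 = 65.0629; y* = 4 + 6/13·271/14 = 12.9341.

x* = 65.0629, y* = 12.9341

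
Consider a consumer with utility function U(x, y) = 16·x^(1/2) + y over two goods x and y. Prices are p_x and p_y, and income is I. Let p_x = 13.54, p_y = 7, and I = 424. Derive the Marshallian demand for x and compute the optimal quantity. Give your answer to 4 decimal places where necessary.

x* = 17.1056

Solve: √x = 8·p_y/p_x, so x*(p_x,p_y) = (8·p_y/p_x)², and y* = (I − p_x·x*)/p_y.
Plugging in: x* = (8·7/13.54)² = 17.1056.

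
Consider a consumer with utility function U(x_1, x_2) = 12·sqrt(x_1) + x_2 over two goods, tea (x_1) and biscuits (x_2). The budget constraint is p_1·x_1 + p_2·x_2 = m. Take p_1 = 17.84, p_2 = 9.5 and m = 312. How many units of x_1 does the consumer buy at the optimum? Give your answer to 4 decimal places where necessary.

x_1* = 10.2085

Utility is quasi-linear in x_2; the FOC for x_1 is 6/√x_1 = p_1/p_2.
Thus x_1* = (6·p_2/p_1)² — independent of m — with the rest of income spent on x_2.
Plugging in: x_1* = (6·9.5/17.84)² = 10.2085.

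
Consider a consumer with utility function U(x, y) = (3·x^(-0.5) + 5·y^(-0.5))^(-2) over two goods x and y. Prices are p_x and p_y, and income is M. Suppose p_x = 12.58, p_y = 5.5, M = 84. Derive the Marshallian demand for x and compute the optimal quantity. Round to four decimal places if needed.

x* = 3.2306

From the CES first-order condition, (3/5)·(y/x)^(1.5) = p_x/p_y.
Hence y/x = ((5/3)·p_x/p_y)^(1/(1.5)), i.e. raised to the 2/3 power.
With the ratio pinned down, the budget gives x* = M/(p_x + p_y·(y/x)) and y* = (y/x)·x*.
Numerically y/x = 2.440307, so x* = 84/(12.58 + 5.5·2.440307) = 3.2306.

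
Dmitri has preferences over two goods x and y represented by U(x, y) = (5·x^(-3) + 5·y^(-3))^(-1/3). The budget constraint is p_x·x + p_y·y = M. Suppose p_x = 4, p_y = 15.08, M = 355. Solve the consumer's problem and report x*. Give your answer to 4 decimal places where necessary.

MRS = MU_x/MU_y = (y/x)^(4). Set equal to p_x/p_y.
Solve for the ratio: y/x = [p_x/p_y]^(0.25).
With the ratio pinned down, the budget gives x* = M/(p_x + p_y·(y/x)) and y* = (y/x)·x*.
Numerically y/x = 0.717653, so x* = 355/(4 + 15.08·0.717653) = 23.9505.

x* = 23.9505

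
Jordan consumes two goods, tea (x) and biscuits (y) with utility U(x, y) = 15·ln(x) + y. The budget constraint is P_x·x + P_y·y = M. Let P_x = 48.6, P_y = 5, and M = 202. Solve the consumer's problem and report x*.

Set MRS = P_x/P_y: (15/x)/1 = P_x/P_y.
So x*(P_x,P_y) = 15·P_y/P_x, independent of income; and y* = (M − 15·P_y)/P_y.
At the given prices: x* = 15·5/48.6 = 1.5432.

x* = 1.5432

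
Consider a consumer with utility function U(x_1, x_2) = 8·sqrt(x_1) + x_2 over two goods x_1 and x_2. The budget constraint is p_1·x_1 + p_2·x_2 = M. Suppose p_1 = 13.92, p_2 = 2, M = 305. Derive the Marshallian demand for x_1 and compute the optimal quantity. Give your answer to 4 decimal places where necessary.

x_1* = 0.3303

MU_x_1 = 4/√x_1, MU_x_2 = 1. Tangency: 4/√x_1 = p_1/p_2.
Thus x_1* = (4·p_2/p_1)² — independent of M — with the rest of income spent on x_2.
Plugging in: x_1* = (4·2/13.92)² = 0.3303.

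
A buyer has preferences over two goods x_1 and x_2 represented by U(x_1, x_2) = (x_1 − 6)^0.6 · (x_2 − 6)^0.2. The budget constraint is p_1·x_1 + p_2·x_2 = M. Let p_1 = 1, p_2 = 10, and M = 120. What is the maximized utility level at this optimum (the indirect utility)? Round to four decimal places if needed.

V = 9.7845

Let x_1' = x_1−6, x_2' = x_2−6. MRS = 3·x_2'/x_1' = p_1/p_2.
Substituting into the budget: x_1* = 6 + 0.75·(M − 6·p_1 − 6·p_2)/p_1, and x_2* = 6 + 0.25·(…)/p_2.
Discretionary income = 120 − 6·1 − 6·10 = 54; x_1* = 6 + 0.75·54/1 = 46.5; x_2* = 6 + 0.25·54/10 = 7.35.
Utility at the optimum: U(46.5, 7.35) = 9.7845.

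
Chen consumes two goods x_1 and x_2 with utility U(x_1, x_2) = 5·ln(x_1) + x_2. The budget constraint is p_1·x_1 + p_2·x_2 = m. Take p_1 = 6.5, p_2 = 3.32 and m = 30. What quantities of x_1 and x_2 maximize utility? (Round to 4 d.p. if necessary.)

Set MRS = p_1/p_2: (5/x_1)/1 = p_1/p_2.
So x_1*(p_1,p_2) = 5·p_2/p_1, independent of income; and x_2* = (m − 5·p_2)/p_2.
At the given prices: x_1* = 5·3.32/6.5 = 2.5538, and x_2* = 4.0361.

x_1* = 2.5538, x_2* = 4.0361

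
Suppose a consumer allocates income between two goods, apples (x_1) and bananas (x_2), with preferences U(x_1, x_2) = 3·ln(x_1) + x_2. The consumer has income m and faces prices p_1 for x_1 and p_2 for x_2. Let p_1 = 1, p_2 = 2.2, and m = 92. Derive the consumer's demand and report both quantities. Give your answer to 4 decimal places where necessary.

x_1* = 6.6, x_2* = 38.8182

Set MRS = p_1/p_2: (3/x_1)/1 = p_1/p_2.
So x_1*(p_1,p_2) = 3·p_2/p_1, independent of income; and x_2* = (m − 3·p_2)/p_2.
At the given prices: x_1* = 3·2.2/1 = 6.6, and x_2* = 38.8182.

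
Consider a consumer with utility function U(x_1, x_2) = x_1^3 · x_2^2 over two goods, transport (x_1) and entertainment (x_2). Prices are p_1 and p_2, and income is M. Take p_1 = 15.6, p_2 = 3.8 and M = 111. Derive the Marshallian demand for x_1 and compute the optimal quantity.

x_1* = 4.2692

Demand: x_1*(p_1,p_2,M) = 0.6·M/p_1 and x_2* = 0.4·M/p_2.
At p_1=15.6, p_2=3.8, M=111: x_1* = 0.6·111/15.6 = 4.2692.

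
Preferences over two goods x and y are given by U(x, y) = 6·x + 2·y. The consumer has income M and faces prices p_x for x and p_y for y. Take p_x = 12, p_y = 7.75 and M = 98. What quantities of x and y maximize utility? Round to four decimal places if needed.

Linear utility — the consumer picks whichever good has higher MU/price: 6/12 = 0.5 vs 2/7.75 = 0.2581.
x gives more utility per dollar, so spend all income on x: x* = M/p_x, y* = 0.
Numerically: x* = 8.1667, y* = 0.

x* = 8.1667, y* = 0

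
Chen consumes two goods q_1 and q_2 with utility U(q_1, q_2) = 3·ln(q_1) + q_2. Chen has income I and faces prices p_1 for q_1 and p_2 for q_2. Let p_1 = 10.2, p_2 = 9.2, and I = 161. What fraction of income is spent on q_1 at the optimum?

share on q_1 = 0.1714

MU_q_1 = 3/q_1, MU_q_2 = 1. Tangency: 3/q_1 = p_1/p_2.
So q_1*(p_1,p_2) = 3·p_2/p_1, independent of income; and q_2* = (I − 3·p_2)/p_2.
At the given prices: q_1* = 3·9.2/10.2 = 2.7059, and q_2* = 14.5.
Expenditure on q_1: 10.2·2.7059 = 27.6; share = 0.1714.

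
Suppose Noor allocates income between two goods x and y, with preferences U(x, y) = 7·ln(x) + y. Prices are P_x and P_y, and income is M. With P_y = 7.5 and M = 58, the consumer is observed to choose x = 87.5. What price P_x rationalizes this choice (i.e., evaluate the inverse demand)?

P_x = 0.6

MU_x = 7/x, MU_y = 1. Tangency: 7/x = P_x/P_y.
So x*(P_x,P_y) = 7·P_y/P_x, independent of income; and y* = (M − 7·P_y)/P_y.
Set x* = 87.5 in the demand function and solve for P_x: P_x = 0.6.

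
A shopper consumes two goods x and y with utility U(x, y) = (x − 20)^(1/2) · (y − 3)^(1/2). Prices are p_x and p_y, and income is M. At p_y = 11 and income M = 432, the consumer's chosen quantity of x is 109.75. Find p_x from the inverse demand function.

p_x = 2

Let x' = x−20, y' = y−3. MRS = y'/x' = p_x/p_y.
Substituting into the budget: x* = 20 + 0.5·(M − 20·p_x − 3·p_y)/p_x, and y* = 3 + 0.5·(…)/p_y.
Set x* = 109.75 in the demand function and solve for p_x: p_x = 2.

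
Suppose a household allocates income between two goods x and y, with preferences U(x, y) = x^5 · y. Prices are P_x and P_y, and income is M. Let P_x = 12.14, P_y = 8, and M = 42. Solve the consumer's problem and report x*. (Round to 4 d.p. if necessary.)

x* = 2.883

MU_x/MU_y = (5·y)/(x); tangency sets this equal to P_x/P_y.
So 5·P_y·y = P_x·x; combined with the budget, a share 5/6 of income goes to x.
Demand: x*(P_x,P_y,M) = 5/6·M/P_x and y* = 1/6·M/P_y.
At P_x=12.14, P_y=8, M=42: x* = 5/6·42/12.14 = 2.883.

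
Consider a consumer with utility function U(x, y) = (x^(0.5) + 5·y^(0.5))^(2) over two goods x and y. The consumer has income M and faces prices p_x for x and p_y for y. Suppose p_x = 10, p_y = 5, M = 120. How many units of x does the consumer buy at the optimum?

MU_x ∝ x^(-0.5), MU_y ∝ 5·y^(-0.5), so MRS = (1/5)·(y/x)^(0.5) = p_x/p_y.
Hence y/x = (5·p_x/p_y)^(1/(0.5)), i.e. raised to the 2 power.
Substitute y = (y/x)·x into the budget: x* = M/(p_x + p_y·(y/x)).
Numerically y/x = 100, so x* = 120/(10 + 5·100) = 0.2353.

x* = 0.2353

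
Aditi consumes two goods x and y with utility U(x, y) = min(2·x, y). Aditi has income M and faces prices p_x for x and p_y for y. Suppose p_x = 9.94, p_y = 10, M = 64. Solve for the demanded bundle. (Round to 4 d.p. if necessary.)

Demand: x*(p_x,p_y,M) = M/(p_x + 2·p_y), y* = 2·M/(p_x + 2·p_y).
Here 9.94 + 2·10 = 29.94, giving x* = 2.1376 and y* = 4.2752.

x* = 2.1376, y* = 4.2752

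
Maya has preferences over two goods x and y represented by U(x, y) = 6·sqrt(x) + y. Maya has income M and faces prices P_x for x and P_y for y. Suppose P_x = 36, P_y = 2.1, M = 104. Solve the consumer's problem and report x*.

x* = 0.0306

Utility is quasi-linear in y; the FOC for x is 3/√x = P_x/P_y.
Solve: √x = 3·P_y/P_x, so x*(P_x,P_y) = (3·P_y/P_x)², and y* = (M − P_x·x*)/P_y.
Plugging in: x* = (3·2.1/36)² = 0.0306.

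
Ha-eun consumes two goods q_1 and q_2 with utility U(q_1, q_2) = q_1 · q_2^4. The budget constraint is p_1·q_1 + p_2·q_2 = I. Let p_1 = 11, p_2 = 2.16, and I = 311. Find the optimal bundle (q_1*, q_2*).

q_1* = 5.6545, q_2* = 115.1852

At p_1=11, p_2=2.16, I=311: q_1* = 0.2·311/11 = 5.6545, q_2* = 115.1852.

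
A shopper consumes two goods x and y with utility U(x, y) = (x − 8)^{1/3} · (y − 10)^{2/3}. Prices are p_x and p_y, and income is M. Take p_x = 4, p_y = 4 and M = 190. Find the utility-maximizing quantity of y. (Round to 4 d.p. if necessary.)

MRS = (1/2)·(y−10)/(x−8). Tangency with p_x/p_y gives y−10 = 2·(p_x/p_y)·(x−8).
Substituting into the budget: x* = 8 + 1/3·(M − 8·p_x − 10·p_y)/p_x, and y* = 10 + 2/3·(…)/p_y.
Discretionary income = 190 − 8·4 − 10·4 = 118; y* = 10 + 2/3·118/4 = 29.6667.

y* = 29.6667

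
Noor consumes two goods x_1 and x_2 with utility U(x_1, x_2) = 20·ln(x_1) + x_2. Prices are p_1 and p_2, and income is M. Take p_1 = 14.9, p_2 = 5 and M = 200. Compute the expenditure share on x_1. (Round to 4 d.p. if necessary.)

MU_x_1 = 20/x_1, MU_x_2 = 1. Tangency: 20/x_1 = p_1/p_2.
So x_1*(p_1,p_2) = 20·p_2/p_1, independent of income; and x_2* = (M − 20·p_2)/p_2.
At the given prices: x_1* = 20·5/14.9 = 6.7114, and x_2* = 20.
Expenditure on x_1: 14.9·6.7114 = 100; share = 0.5.

share on x_1 = 0.5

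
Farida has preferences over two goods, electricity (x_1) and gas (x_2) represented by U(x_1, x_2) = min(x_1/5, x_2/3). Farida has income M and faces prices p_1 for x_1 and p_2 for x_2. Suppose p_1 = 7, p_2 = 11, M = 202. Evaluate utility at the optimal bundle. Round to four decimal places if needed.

Leontief preferences: the optimum is at the kink where x_1/5 = x_2/3, i.e. x_2 = (3/5)·x_1.
Budget: p_1·x_1 + p_2·(3/5)·x_1 = M, so (5·p_1 + 3·p_2)·x_1 = 5·M.
Demand: x_1*(p_1,p_2,M) = 5·M/(5·p_1 + 3·p_2), x_2* = 3·M/(5·p_1 + 3·p_2).
Here 5·7 + 3·11 = 68, giving x_1* = 14.8529 and x_2* = 8.9118.
Utility at the optimum: U(14.8529, 8.9118) = 2.9706.

V = 2.9706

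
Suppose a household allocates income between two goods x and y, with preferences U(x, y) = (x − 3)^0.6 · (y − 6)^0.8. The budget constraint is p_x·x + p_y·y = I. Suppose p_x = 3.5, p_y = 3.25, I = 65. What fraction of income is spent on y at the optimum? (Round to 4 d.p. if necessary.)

MRS = (3/4)·(y−6)/(x−3). Tangency with p_x/p_y gives y−6 = (4/3)·(p_x/p_y)·(x−3).
After buying the subsistence bundle (3, 6), a share 3/7 of the remaining income goes to x: x* = 3 + 3/7·(I − 3p_x − 6p_y)/p_x.
Discretionary income = 65 − 3·3.5 − 6·3.25 = 35; x* = 3 + 3/7·35/3.5 = 7.2857; y* = 6 + 4/7·35/3.25 = 12.1538.
Expenditure on y: 3.25·12.1538 = 39.5; share = 0.6077.

share on y = 0.6077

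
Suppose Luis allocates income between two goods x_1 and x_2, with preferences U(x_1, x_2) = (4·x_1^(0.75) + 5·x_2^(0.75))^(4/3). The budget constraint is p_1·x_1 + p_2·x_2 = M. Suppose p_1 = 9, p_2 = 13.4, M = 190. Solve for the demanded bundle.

x_1* = 12.1349, x_2* = 6.0288

MU_x_1 ∝ 4·x_1^(-0.25), MU_x_2 ∝ 5·x_2^(-0.25), so MRS = (4/5)·(x_2/x_1)^(0.25) = p_1/p_2.
Hence x_2/x_1 = ((5/4)·p_1/p_2)^(1/(0.25)), i.e. raised to the 4 power.
Substitute x_2 = (x_2/x_1)·x_1 into the budget: x_1* = M/(p_1 + p_2·(x_2/x_1)).
Numerically x_2/x_1 = 0.496811, so x_1* = 190/(9 + 13.4·0.496811) = 12.1349 and x_2* = 0.496811·12.1349 = 6.0288.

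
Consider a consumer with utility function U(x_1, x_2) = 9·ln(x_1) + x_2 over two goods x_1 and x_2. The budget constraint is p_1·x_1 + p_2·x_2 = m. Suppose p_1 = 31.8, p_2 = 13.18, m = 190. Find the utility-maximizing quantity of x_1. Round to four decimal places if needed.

MU_x_1 = 9/x_1, MU_x_2 = 1. Tangency: 9/x_1 = p_1/p_2.
So x_1*(p_1,p_2) = 9·p_2/p_1, independent of income; and x_2* = (m − 9·p_2)/p_2.
At the given prices: x_1* = 9·13.18/31.8 = 3.7302.

x_1* = 3.7302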